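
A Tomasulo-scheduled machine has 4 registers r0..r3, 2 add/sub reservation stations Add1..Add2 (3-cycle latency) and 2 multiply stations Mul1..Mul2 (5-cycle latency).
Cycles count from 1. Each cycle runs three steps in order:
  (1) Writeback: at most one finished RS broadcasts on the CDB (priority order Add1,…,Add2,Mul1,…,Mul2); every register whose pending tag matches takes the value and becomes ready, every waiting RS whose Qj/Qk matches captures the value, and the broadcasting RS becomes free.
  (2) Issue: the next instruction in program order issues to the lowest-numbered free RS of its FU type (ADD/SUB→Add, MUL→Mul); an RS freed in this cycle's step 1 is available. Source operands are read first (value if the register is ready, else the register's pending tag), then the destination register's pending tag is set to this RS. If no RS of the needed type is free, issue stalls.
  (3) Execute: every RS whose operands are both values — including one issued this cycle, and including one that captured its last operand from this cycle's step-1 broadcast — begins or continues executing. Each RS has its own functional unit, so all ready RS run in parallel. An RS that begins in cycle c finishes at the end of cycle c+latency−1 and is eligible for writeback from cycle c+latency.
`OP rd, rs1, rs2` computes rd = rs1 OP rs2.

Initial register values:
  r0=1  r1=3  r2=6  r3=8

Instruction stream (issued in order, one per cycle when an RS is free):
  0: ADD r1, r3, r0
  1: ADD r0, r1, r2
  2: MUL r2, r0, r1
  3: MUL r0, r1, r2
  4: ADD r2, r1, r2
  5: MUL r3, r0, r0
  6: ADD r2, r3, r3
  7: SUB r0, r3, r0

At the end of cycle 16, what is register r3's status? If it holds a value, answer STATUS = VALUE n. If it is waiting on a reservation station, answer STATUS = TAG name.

STATUS = TAG Mul1

c1: issue ADD r1<-Add1 | r0:1,r1:Add1,r2:6,r3:8
c2: issue ADD r0<-Add2 | r0:Add2,r1:Add1,r2:6,r3:8
c3: issue MUL r2<-Mul1 | r0:Add2,r1:Add1,r2:Mul1,r3:8
c4: CDB Add1=9; issue MUL r0<-Mul2 | r0:Mul2,r1:9,r2:Mul1,r3:8
c5: issue ADD r2<-Add1 | r0:Mul2,r1:9,r2:Add1,r3:8
c6: stall | r0:Mul2,r1:9,r2:Add1,r3:8
c7: CDB Add2=15; stall | r0:Mul2,r1:9,r2:Add1,r3:8
c8: stall | r0:Mul2,r1:9,r2:Add1,r3:8
c9: stall | r0:Mul2,r1:9,r2:Add1,r3:8
c10: stall | r0:Mul2,r1:9,r2:Add1,r3:8
c11: stall | r0:Mul2,r1:9,r2:Add1,r3:8
c12: CDB Mul1=135; issue MUL r3<-Mul1 | r0:Mul2,r1:9,r2:Add1,r3:Mul1
c13: issue ADD r2<-Add2 | r0:Mul2,r1:9,r2:Add2,r3:Mul1
c14: stall | r0:Mul2,r1:9,r2:Add2,r3:Mul1
c15: CDB Add1=144; issue SUB r0<-Add1 | r0:Add1,r1:9,r2:Add2,r3:Mul1
c16: - | r0:Add1,r1:9,r2:Add2,r3:Mul1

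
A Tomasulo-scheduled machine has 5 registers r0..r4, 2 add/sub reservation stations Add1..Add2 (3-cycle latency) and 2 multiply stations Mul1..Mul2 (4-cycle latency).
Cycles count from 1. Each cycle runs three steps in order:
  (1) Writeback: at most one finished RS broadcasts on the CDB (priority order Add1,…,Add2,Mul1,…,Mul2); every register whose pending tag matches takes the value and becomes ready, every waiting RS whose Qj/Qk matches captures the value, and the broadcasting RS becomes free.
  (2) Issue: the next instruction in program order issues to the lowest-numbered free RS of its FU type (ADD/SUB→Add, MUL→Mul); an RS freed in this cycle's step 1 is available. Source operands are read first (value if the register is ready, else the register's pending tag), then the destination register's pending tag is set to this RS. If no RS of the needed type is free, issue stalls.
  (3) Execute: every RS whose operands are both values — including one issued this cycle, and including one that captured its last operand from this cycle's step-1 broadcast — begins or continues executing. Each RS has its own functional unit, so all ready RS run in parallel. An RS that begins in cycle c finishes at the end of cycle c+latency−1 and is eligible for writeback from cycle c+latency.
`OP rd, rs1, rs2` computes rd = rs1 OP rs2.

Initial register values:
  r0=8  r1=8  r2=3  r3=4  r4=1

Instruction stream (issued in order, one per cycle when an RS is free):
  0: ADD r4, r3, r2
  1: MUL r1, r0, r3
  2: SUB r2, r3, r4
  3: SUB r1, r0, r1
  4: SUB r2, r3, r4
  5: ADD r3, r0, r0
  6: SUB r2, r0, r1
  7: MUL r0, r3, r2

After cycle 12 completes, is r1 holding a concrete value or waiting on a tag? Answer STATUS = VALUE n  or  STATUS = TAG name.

  c1: issue ADD r4<-Add1  regs: r0:8,r1:8,r2:3,r3:4,r4:Add1
  c2: issue MUL r1<-Mul1  regs: r0:8,r1:Mul1,r2:3,r3:4,r4:Add1
  c3: issue SUB r2<-Add2  regs: r0:8,r1:Mul1,r2:Add2,r3:4,r4:Add1
  c4: CDB Add1=7; issue SUB r1<-Add1  regs: r0:8,r1:Add1,r2:Add2,r3:4,r4:7
  c5: stall  regs: r0:8,r1:Add1,r2:Add2,r3:4,r4:7
  c6: CDB Mul1=32; stall  regs: r0:8,r1:Add1,r2:Add2,r3:4,r4:7
  c7: CDB Add2=-3; issue SUB r2<-Add2  regs: r0:8,r1:Add1,r2:Add2,r3:4,r4:7
  c8: stall  regs: r0:8,r1:Add1,r2:Add2,r3:4,r4:7
  c9: CDB Add1=-24; issue ADD r3<-Add1  regs: r0:8,r1:-24,r2:Add2,r3:Add1,r4:7
  c10: CDB Add2=-3; issue SUB r2<-Add2  regs: r0:8,r1:-24,r2:Add2,r3:Add1,r4:7
  c11: issue MUL r0<-Mul1  regs: r0:Mul1,r1:-24,r2:Add2,r3:Add1,r4:7
  c12: CDB Add1=16  regs: r0:Mul1,r1:-24,r2:Add2,r3:16,r4:7

STATUS = VALUE -24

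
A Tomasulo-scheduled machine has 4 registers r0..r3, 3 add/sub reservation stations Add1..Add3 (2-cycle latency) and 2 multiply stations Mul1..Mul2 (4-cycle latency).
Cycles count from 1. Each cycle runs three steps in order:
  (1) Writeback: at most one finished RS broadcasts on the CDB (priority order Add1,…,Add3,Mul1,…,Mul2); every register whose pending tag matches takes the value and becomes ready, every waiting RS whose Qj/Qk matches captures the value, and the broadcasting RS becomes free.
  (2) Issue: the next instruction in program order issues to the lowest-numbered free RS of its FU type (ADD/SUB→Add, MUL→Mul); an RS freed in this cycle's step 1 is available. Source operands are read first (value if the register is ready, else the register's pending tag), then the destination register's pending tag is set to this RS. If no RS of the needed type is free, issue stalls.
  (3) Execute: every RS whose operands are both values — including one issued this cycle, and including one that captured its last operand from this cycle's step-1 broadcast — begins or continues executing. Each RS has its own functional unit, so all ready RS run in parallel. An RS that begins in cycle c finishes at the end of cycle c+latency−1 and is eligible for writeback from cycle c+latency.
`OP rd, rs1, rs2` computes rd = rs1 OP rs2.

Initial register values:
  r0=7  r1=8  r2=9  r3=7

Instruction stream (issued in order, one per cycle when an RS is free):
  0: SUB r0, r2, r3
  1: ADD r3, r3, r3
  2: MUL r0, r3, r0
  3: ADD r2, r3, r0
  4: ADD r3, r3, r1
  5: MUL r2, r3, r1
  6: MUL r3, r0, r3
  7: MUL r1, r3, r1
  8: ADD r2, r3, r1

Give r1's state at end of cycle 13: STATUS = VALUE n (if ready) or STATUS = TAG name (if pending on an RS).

c1: issue SUB r0<-Add1 | r0:Add1,r1:8,r2:9,r3:7
c2: issue ADD r3<-Add2 | r0:Add1,r1:8,r2:9,r3:Add2
c3: CDB Add1=2; issue MUL r0<-Mul1 | r0:Mul1,r1:8,r2:9,r3:Add2
c4: CDB Add2=14; issue ADD r2<-Add1 | r0:Mul1,r1:8,r2:Add1,r3:14
c5: issue ADD r3<-Add2 | r0:Mul1,r1:8,r2:Add1,r3:Add2
c6: issue MUL r2<-Mul2 | r0:Mul1,r1:8,r2:Mul2,r3:Add2
c7: CDB Add2=22; stall | r0:Mul1,r1:8,r2:Mul2,r3:22
c8: CDB Mul1=28; issue MUL r3<-Mul1 | r0:28,r1:8,r2:Mul2,r3:Mul1
c9: stall | r0:28,r1:8,r2:Mul2,r3:Mul1
c10: CDB Add1=42; stall | r0:28,r1:8,r2:Mul2,r3:Mul1
c11: CDB Mul2=176; issue MUL r1<-Mul2 | r0:28,r1:Mul2,r2:176,r3:Mul1
c12: CDB Mul1=616; issue ADD r2<-Add1 | r0:28,r1:Mul2,r2:Add1,r3:616
c13: - | r0:28,r1:Mul2,r2:Add1,r3:616

STATUS = TAG Mul2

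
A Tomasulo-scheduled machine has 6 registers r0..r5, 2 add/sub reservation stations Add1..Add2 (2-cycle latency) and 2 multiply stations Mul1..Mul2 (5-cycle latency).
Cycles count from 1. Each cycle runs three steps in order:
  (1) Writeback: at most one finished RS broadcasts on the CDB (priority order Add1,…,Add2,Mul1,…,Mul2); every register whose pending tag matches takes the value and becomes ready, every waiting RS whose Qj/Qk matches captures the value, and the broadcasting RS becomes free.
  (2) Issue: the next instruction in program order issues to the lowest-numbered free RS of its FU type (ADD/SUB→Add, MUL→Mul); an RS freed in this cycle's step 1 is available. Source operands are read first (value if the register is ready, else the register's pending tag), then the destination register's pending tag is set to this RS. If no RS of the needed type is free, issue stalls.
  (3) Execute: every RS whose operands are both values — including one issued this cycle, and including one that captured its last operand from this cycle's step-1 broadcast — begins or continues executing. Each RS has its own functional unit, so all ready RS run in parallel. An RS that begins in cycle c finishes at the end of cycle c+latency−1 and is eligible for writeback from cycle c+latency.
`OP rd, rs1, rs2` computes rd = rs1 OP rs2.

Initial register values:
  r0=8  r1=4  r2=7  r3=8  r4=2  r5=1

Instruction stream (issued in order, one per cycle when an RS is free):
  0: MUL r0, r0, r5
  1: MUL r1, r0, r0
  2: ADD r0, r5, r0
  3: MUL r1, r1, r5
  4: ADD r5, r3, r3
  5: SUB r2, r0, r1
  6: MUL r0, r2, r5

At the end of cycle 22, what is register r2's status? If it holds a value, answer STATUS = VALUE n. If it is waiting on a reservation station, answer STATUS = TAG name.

STATUS = VALUE -55

  c1: issue MUL r0<-Mul1  regs: r0:Mul1,r1:4,r2:7,r3:8,r4:2,r5:1
  c2: issue MUL r1<-Mul2  regs: r0:Mul1,r1:Mul2,r2:7,r3:8,r4:2,r5:1
  c3: issue ADD r0<-Add1  regs: r0:Add1,r1:Mul2,r2:7,r3:8,r4:2,r5:1
  c4: stall  regs: r0:Add1,r1:Mul2,r2:7,r3:8,r4:2,r5:1
  c5: stall  regs: r0:Add1,r1:Mul2,r2:7,r3:8,r4:2,r5:1
  c6: CDB Mul1=8; issue MUL r1<-Mul1  regs: r0:Add1,r1:Mul1,r2:7,r3:8,r4:2,r5:1
  c7: issue ADD r5<-Add2  regs: r0:Add1,r1:Mul1,r2:7,r3:8,r4:2,r5:Add2
  c8: CDB Add1=9; issue SUB r2<-Add1  regs: r0:9,r1:Mul1,r2:Add1,r3:8,r4:2,r5:Add2
  c9: CDB Add2=16; stall  regs: r0:9,r1:Mul1,r2:Add1,r3:8,r4:2,r5:16
  c10: stall  regs: r0:9,r1:Mul1,r2:Add1,r3:8,r4:2,r5:16
  c11: CDB Mul2=64; issue MUL r0<-Mul2  regs: r0:Mul2,r1:Mul1,r2:Add1,r3:8,r4:2,r5:16
  c12: -  regs: r0:Mul2,r1:Mul1,r2:Add1,r3:8,r4:2,r5:16
  c13: -  regs: r0:Mul2,r1:Mul1,r2:Add1,r3:8,r4:2,r5:16
  c14: -  regs: r0:Mul2,r1:Mul1,r2:Add1,r3:8,r4:2,r5:16
  c15: -  regs: r0:Mul2,r1:Mul1,r2:Add1,r3:8,r4:2,r5:16
  c16: CDB Mul1=64  regs: r0:Mul2,r1:64,r2:Add1,r3:8,r4:2,r5:16
  c17: -  regs: r0:Mul2,r1:64,r2:Add1,r3:8,r4:2,r5:16
  c18: CDB Add1=-55  regs: r0:Mul2,r1:64,r2:-55,r3:8,r4:2,r5:16
  c19: -  regs: r0:Mul2,r1:64,r2:-55,r3:8,r4:2,r5:16
  c20: -  regs: r0:Mul2,r1:64,r2:-55,r3:8,r4:2,r5:16
  c21: -  regs: r0:Mul2,r1:64,r2:-55,r3:8,r4:2,r5:16
  c22: -  regs: r0:Mul2,r1:64,r2:-55,r3:8,r4:2,r5:16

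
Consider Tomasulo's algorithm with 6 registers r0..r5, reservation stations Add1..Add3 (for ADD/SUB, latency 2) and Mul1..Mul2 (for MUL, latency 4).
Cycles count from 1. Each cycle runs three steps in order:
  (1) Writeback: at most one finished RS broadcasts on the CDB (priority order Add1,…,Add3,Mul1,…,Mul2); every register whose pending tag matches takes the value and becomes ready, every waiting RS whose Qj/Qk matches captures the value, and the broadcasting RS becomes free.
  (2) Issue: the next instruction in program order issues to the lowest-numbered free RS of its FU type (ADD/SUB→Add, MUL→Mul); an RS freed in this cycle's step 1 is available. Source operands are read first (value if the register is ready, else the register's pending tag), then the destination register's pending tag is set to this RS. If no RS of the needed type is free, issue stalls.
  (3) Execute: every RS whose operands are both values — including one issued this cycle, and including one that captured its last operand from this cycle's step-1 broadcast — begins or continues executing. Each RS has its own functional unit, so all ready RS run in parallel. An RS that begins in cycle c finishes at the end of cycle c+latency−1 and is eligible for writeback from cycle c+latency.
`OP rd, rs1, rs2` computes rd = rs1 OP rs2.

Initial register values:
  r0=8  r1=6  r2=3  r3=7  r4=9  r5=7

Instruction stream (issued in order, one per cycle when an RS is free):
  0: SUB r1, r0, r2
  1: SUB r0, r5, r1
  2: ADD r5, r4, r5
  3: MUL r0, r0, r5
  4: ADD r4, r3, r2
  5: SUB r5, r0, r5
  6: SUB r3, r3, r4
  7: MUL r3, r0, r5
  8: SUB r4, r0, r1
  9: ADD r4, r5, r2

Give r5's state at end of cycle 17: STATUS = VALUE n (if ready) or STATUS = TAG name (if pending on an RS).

c1: issue SUB r1<-Add1 | r0:8,r1:Add1,r2:3,r3:7,r4:9,r5:7
c2: issue SUB r0<-Add2 | r0:Add2,r1:Add1,r2:3,r3:7,r4:9,r5:7
c3: CDB Add1=5; issue ADD r5<-Add1 | r0:Add2,r1:5,r2:3,r3:7,r4:9,r5:Add1
c4: issue MUL r0<-Mul1 | r0:Mul1,r1:5,r2:3,r3:7,r4:9,r5:Add1
c5: CDB Add1=16; issue ADD r4<-Add1 | r0:Mul1,r1:5,r2:3,r3:7,r4:Add1,r5:16
c6: CDB Add2=2; issue SUB r5<-Add2 | r0:Mul1,r1:5,r2:3,r3:7,r4:Add1,r5:Add2
c7: CDB Add1=10; issue SUB r3<-Add1 | r0:Mul1,r1:5,r2:3,r3:Add1,r4:10,r5:Add2
c8: issue MUL r3<-Mul2 | r0:Mul1,r1:5,r2:3,r3:Mul2,r4:10,r5:Add2
c9: CDB Add1=-3; issue SUB r4<-Add1 | r0:Mul1,r1:5,r2:3,r3:Mul2,r4:Add1,r5:Add2
c10: CDB Mul1=32; issue ADD r4<-Add3 | r0:32,r1:5,r2:3,r3:Mul2,r4:Add3,r5:Add2
c11: - | r0:32,r1:5,r2:3,r3:Mul2,r4:Add3,r5:Add2
c12: CDB Add1=27 | r0:32,r1:5,r2:3,r3:Mul2,r4:Add3,r5:Add2
c13: CDB Add2=16 | r0:32,r1:5,r2:3,r3:Mul2,r4:Add3,r5:16
c14: - | r0:32,r1:5,r2:3,r3:Mul2,r4:Add3,r5:16
c15: CDB Add3=19 | r0:32,r1:5,r2:3,r3:Mul2,r4:19,r5:16
c16: - | r0:32,r1:5,r2:3,r3:Mul2,r4:19,r5:16
c17: CDB Mul2=512 | r0:32,r1:5,r2:3,r3:512,r4:19,r5:16

STATUS = VALUE 16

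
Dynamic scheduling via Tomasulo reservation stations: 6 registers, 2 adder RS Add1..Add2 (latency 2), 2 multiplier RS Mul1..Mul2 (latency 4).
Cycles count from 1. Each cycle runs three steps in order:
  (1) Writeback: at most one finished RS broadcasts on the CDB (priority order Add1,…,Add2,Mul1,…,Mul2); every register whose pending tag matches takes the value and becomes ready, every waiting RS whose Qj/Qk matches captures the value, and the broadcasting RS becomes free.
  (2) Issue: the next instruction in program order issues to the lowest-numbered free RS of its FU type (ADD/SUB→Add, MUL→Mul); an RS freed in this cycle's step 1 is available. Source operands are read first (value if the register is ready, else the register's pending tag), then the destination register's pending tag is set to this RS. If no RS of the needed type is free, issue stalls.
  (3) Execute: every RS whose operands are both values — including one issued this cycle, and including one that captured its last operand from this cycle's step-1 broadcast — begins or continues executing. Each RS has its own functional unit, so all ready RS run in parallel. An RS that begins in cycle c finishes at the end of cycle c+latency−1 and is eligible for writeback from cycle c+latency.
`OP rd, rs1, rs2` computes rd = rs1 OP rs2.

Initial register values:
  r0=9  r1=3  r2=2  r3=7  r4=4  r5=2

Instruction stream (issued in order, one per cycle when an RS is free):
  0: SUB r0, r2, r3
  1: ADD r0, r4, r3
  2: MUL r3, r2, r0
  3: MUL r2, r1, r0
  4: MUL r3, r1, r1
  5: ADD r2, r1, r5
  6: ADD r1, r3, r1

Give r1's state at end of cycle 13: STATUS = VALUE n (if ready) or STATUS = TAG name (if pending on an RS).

c1: issue SUB r0<-Add1 | r0:Add1,r1:3,r2:2,r3:7,r4:4,r5:2
c2: issue ADD r0<-Add2 | r0:Add2,r1:3,r2:2,r3:7,r4:4,r5:2
c3: CDB Add1=-5; issue MUL r3<-Mul1 | r0:Add2,r1:3,r2:2,r3:Mul1,r4:4,r5:2
c4: CDB Add2=11; issue MUL r2<-Mul2 | r0:11,r1:3,r2:Mul2,r3:Mul1,r4:4,r5:2
c5: stall | r0:11,r1:3,r2:Mul2,r3:Mul1,r4:4,r5:2
c6: stall | r0:11,r1:3,r2:Mul2,r3:Mul1,r4:4,r5:2
c7: stall | r0:11,r1:3,r2:Mul2,r3:Mul1,r4:4,r5:2
c8: CDB Mul1=22; issue MUL r3<-Mul1 | r0:11,r1:3,r2:Mul2,r3:Mul1,r4:4,r5:2
c9: CDB Mul2=33; issue ADD r2<-Add1 | r0:11,r1:3,r2:Add1,r3:Mul1,r4:4,r5:2
c10: issue ADD r1<-Add2 | r0:11,r1:Add2,r2:Add1,r3:Mul1,r4:4,r5:2
c11: CDB Add1=5 | r0:11,r1:Add2,r2:5,r3:Mul1,r4:4,r5:2
c12: CDB Mul1=9 | r0:11,r1:Add2,r2:5,r3:9,r4:4,r5:2
c13: - | r0:11,r1:Add2,r2:5,r3:9,r4:4,r5:2

STATUS = TAG Add2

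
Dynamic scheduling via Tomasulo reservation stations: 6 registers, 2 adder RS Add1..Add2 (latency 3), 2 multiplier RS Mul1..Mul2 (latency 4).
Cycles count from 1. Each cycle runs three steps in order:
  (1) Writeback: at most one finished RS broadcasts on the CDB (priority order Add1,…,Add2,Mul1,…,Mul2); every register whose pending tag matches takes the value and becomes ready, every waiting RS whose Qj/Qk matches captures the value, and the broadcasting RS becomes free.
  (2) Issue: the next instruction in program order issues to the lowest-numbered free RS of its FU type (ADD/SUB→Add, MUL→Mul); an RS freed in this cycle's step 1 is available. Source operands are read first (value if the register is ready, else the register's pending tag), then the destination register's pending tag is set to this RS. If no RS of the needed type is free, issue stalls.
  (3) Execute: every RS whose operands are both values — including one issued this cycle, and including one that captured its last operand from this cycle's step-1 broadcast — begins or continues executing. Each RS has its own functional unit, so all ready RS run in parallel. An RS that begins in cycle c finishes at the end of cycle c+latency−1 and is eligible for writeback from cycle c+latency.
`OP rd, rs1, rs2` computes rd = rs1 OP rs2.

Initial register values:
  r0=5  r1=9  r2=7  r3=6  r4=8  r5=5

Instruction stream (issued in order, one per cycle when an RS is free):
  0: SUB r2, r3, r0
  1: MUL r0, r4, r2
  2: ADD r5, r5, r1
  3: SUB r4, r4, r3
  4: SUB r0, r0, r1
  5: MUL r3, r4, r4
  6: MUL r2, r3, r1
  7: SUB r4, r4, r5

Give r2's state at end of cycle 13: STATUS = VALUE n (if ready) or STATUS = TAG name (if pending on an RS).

cycle 1: issue SUB r2<-Add1 // r0:5,r1:9,r2:Add1,r3:6,r4:8,r5:5
cycle 2: issue MUL r0<-Mul1 // r0:Mul1,r1:9,r2:Add1,r3:6,r4:8,r5:5
cycle 3: issue ADD r5<-Add2 // r0:Mul1,r1:9,r2:Add1,r3:6,r4:8,r5:Add2
cycle 4: CDB Add1=1; issue SUB r4<-Add1 // r0:Mul1,r1:9,r2:1,r3:6,r4:Add1,r5:Add2
cycle 5: stall // r0:Mul1,r1:9,r2:1,r3:6,r4:Add1,r5:Add2
cycle 6: CDB Add2=14; issue SUB r0<-Add2 // r0:Add2,r1:9,r2:1,r3:6,r4:Add1,r5:14
cycle 7: CDB Add1=2; issue MUL r3<-Mul2 // r0:Add2,r1:9,r2:1,r3:Mul2,r4:2,r5:14
cycle 8: CDB Mul1=8; issue MUL r2<-Mul1 // r0:Add2,r1:9,r2:Mul1,r3:Mul2,r4:2,r5:14
cycle 9: issue SUB r4<-Add1 // r0:Add2,r1:9,r2:Mul1,r3:Mul2,r4:Add1,r5:14
cycle 10: - // r0:Add2,r1:9,r2:Mul1,r3:Mul2,r4:Add1,r5:14
cycle 11: CDB Add2=-1 // r0:-1,r1:9,r2:Mul1,r3:Mul2,r4:Add1,r5:14
cycle 12: CDB Add1=-12 // r0:-1,r1:9,r2:Mul1,r3:Mul2,r4:-12,r5:14
cycle 13: CDB Mul2=4 // r0:-1,r1:9,r2:Mul1,r3:4,r4:-12,r5:14

STATUS = TAG Mul1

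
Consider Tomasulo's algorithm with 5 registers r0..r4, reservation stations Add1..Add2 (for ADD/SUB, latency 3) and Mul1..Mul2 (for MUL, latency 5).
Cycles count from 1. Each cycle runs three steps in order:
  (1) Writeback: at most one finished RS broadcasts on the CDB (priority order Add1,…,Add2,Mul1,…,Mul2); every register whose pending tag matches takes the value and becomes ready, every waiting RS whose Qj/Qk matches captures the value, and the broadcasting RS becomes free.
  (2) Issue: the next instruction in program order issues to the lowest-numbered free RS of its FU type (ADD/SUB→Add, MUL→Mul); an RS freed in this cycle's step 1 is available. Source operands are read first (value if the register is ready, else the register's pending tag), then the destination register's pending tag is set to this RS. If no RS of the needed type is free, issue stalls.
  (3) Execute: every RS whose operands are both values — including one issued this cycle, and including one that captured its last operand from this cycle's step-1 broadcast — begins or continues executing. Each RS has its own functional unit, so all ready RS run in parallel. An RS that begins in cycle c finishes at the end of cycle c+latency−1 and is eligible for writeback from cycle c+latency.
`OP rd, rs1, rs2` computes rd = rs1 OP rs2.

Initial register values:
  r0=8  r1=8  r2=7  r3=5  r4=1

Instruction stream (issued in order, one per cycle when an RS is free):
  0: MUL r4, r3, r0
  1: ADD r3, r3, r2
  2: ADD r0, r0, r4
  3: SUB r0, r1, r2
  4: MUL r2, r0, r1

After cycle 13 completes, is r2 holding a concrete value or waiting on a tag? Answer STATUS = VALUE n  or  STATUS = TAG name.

  c1: issue MUL r4<-Mul1  regs: r0:8,r1:8,r2:7,r3:5,r4:Mul1
  c2: issue ADD r3<-Add1  regs: r0:8,r1:8,r2:7,r3:Add1,r4:Mul1
  c3: issue ADD r0<-Add2  regs: r0:Add2,r1:8,r2:7,r3:Add1,r4:Mul1
  c4: stall  regs: r0:Add2,r1:8,r2:7,r3:Add1,r4:Mul1
  c5: CDB Add1=12; issue SUB r0<-Add1  regs: r0:Add1,r1:8,r2:7,r3:12,r4:Mul1
  c6: CDB Mul1=40; issue MUL r2<-Mul1  regs: r0:Add1,r1:8,r2:Mul1,r3:12,r4:40
  c7: -  regs: r0:Add1,r1:8,r2:Mul1,r3:12,r4:40
  c8: CDB Add1=1  regs: r0:1,r1:8,r2:Mul1,r3:12,r4:40
  c9: CDB Add2=48  regs: r0:1,r1:8,r2:Mul1,r3:12,r4:40
  c10: -  regs: r0:1,r1:8,r2:Mul1,r3:12,r4:40
  c11: -  regs: r0:1,r1:8,r2:Mul1,r3:12,r4:40
  c12: -  regs: r0:1,r1:8,r2:Mul1,r3:12,r4:40
  c13: CDB Mul1=8  regs: r0:1,r1:8,r2:8,r3:12,r4:40

STATUS = VALUE 8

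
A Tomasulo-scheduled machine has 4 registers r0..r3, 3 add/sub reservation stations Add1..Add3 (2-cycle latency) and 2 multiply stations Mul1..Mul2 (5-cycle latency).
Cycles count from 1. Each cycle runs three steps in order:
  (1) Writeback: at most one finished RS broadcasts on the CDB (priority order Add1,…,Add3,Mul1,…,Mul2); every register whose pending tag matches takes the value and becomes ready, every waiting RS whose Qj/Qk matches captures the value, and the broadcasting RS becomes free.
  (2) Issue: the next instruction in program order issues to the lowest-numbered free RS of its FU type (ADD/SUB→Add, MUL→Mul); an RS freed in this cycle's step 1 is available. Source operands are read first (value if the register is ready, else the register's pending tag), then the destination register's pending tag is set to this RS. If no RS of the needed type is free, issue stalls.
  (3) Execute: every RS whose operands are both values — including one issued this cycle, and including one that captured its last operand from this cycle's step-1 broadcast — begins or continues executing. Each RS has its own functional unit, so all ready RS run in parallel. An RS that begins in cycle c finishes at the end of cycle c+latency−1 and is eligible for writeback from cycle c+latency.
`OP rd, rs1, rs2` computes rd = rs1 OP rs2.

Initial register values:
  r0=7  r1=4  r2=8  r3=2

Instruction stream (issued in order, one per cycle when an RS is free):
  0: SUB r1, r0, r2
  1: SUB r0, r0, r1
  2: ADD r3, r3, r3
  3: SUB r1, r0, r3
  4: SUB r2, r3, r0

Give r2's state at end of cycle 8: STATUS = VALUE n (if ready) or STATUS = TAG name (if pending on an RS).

cycle 1: issue SUB r1<-Add1 // r0:7,r1:Add1,r2:8,r3:2
cycle 2: issue SUB r0<-Add2 // r0:Add2,r1:Add1,r2:8,r3:2
cycle 3: CDB Add1=-1; issue ADD r3<-Add1 // r0:Add2,r1:-1,r2:8,r3:Add1
cycle 4: issue SUB r1<-Add3 // r0:Add2,r1:Add3,r2:8,r3:Add1
cycle 5: CDB Add1=4; issue SUB r2<-Add1 // r0:Add2,r1:Add3,r2:Add1,r3:4
cycle 6: CDB Add2=8 // r0:8,r1:Add3,r2:Add1,r3:4
cycle 7: - // r0:8,r1:Add3,r2:Add1,r3:4
cycle 8: CDB Add1=-4 // r0:8,r1:Add3,r2:-4,r3:4

STATUS = VALUE -4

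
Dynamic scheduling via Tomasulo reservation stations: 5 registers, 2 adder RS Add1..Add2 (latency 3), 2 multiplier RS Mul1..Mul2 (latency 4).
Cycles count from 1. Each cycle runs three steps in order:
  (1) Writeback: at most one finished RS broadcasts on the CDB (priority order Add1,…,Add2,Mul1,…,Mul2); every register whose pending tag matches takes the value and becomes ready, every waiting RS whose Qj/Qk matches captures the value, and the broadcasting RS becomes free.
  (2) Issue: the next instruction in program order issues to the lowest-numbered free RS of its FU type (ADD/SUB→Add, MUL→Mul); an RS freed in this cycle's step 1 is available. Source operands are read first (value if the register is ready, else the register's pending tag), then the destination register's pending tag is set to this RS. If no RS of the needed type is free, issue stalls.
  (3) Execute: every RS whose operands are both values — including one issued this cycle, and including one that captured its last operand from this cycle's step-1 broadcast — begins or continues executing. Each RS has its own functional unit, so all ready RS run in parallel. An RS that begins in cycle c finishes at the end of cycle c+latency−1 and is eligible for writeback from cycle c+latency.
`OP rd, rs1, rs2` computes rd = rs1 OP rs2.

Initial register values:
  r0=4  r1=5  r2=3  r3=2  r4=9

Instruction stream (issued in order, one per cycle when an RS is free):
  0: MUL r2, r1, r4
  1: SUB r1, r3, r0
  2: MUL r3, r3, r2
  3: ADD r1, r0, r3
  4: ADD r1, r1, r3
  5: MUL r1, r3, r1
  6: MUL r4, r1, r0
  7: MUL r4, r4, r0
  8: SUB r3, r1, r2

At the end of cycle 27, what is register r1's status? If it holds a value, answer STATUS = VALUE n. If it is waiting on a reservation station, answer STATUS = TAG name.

c1: issue MUL r2<-Mul1 | r0:4,r1:5,r2:Mul1,r3:2,r4:9
c2: issue SUB r1<-Add1 | r0:4,r1:Add1,r2:Mul1,r3:2,r4:9
c3: issue MUL r3<-Mul2 | r0:4,r1:Add1,r2:Mul1,r3:Mul2,r4:9
c4: issue ADD r1<-Add2 | r0:4,r1:Add2,r2:Mul1,r3:Mul2,r4:9
c5: CDB Add1=-2; issue ADD r1<-Add1 | r0:4,r1:Add1,r2:Mul1,r3:Mul2,r4:9
c6: CDB Mul1=45; issue MUL r1<-Mul1 | r0:4,r1:Mul1,r2:45,r3:Mul2,r4:9
c7: stall | r0:4,r1:Mul1,r2:45,r3:Mul2,r4:9
c8: stall | r0:4,r1:Mul1,r2:45,r3:Mul2,r4:9
c9: stall | r0:4,r1:Mul1,r2:45,r3:Mul2,r4:9
c10: CDB Mul2=90; issue MUL r4<-Mul2 | r0:4,r1:Mul1,r2:45,r3:90,r4:Mul2
c11: stall | r0:4,r1:Mul1,r2:45,r3:90,r4:Mul2
c12: stall | r0:4,r1:Mul1,r2:45,r3:90,r4:Mul2
c13: CDB Add2=94; stall | r0:4,r1:Mul1,r2:45,r3:90,r4:Mul2
c14: stall | r0:4,r1:Mul1,r2:45,r3:90,r4:Mul2
c15: stall | r0:4,r1:Mul1,r2:45,r3:90,r4:Mul2
c16: CDB Add1=184; stall | r0:4,r1:Mul1,r2:45,r3:90,r4:Mul2
c17: stall | r0:4,r1:Mul1,r2:45,r3:90,r4:Mul2
c18: stall | r0:4,r1:Mul1,r2:45,r3:90,r4:Mul2
c19: stall | r0:4,r1:Mul1,r2:45,r3:90,r4:Mul2
c20: CDB Mul1=16560; issue MUL r4<-Mul1 | r0:4,r1:16560,r2:45,r3:90,r4:Mul1
c21: issue SUB r3<-Add1 | r0:4,r1:16560,r2:45,r3:Add1,r4:Mul1
c22: - | r0:4,r1:16560,r2:45,r3:Add1,r4:Mul1
c23: - | r0:4,r1:16560,r2:45,r3:Add1,r4:Mul1
c24: CDB Add1=16515 | r0:4,r1:16560,r2:45,r3:16515,r4:Mul1
c25: CDB Mul2=66240 | r0:4,r1:16560,r2:45,r3:16515,r4:Mul1
c26: - | r0:4,r1:16560,r2:45,r3:16515,r4:Mul1
c27: - | r0:4,r1:16560,r2:45,r3:16515,r4:Mul1

STATUS = VALUE 16560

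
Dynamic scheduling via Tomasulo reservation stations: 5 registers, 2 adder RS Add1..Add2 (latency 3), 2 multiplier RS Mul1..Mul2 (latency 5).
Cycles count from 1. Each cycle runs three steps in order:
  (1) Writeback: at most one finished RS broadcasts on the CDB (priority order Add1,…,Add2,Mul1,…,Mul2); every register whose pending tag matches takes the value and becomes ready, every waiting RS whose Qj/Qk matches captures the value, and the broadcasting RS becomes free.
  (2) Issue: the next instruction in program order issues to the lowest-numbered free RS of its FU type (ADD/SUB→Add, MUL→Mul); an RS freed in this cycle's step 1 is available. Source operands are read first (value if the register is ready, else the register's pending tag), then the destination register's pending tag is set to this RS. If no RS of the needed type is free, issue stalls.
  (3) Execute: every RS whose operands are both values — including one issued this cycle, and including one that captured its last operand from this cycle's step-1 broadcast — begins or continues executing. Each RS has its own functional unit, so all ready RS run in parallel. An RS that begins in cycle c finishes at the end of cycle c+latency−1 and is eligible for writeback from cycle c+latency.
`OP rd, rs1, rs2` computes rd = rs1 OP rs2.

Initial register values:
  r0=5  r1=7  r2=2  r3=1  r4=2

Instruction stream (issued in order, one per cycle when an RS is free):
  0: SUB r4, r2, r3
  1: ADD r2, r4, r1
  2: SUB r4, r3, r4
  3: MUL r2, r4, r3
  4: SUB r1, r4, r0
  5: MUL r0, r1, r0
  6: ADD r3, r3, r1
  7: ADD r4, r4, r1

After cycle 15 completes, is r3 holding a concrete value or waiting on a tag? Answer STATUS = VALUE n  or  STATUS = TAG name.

STATUS = VALUE -4

  c1: issue SUB r4<-Add1  regs: r0:5,r1:7,r2:2,r3:1,r4:Add1
  c2: issue ADD r2<-Add2  regs: r0:5,r1:7,r2:Add2,r3:1,r4:Add1
  c3: stall  regs: r0:5,r1:7,r2:Add2,r3:1,r4:Add1
  c4: CDB Add1=1; issue SUB r4<-Add1  regs: r0:5,r1:7,r2:Add2,r3:1,r4:Add1
  c5: issue MUL r2<-Mul1  regs: r0:5,r1:7,r2:Mul1,r3:1,r4:Add1
  c6: stall  regs: r0:5,r1:7,r2:Mul1,r3:1,r4:Add1
  c7: CDB Add1=0; issue SUB r1<-Add1  regs: r0:5,r1:Add1,r2:Mul1,r3:1,r4:0
  c8: CDB Add2=8; issue MUL r0<-Mul2  regs: r0:Mul2,r1:Add1,r2:Mul1,r3:1,r4:0
  c9: issue ADD r3<-Add2  regs: r0:Mul2,r1:Add1,r2:Mul1,r3:Add2,r4:0
  c10: CDB Add1=-5; issue ADD r4<-Add1  regs: r0:Mul2,r1:-5,r2:Mul1,r3:Add2,r4:Add1
  c11: -  regs: r0:Mul2,r1:-5,r2:Mul1,r3:Add2,r4:Add1
  c12: CDB Mul1=0  regs: r0:Mul2,r1:-5,r2:0,r3:Add2,r4:Add1
  c13: CDB Add1=-5  regs: r0:Mul2,r1:-5,r2:0,r3:Add2,r4:-5
  c14: CDB Add2=-4  regs: r0:Mul2,r1:-5,r2:0,r3:-4,r4:-5
  c15: CDB Mul2=-25  regs: r0:-25,r1:-5,r2:0,r3:-4,r4:-5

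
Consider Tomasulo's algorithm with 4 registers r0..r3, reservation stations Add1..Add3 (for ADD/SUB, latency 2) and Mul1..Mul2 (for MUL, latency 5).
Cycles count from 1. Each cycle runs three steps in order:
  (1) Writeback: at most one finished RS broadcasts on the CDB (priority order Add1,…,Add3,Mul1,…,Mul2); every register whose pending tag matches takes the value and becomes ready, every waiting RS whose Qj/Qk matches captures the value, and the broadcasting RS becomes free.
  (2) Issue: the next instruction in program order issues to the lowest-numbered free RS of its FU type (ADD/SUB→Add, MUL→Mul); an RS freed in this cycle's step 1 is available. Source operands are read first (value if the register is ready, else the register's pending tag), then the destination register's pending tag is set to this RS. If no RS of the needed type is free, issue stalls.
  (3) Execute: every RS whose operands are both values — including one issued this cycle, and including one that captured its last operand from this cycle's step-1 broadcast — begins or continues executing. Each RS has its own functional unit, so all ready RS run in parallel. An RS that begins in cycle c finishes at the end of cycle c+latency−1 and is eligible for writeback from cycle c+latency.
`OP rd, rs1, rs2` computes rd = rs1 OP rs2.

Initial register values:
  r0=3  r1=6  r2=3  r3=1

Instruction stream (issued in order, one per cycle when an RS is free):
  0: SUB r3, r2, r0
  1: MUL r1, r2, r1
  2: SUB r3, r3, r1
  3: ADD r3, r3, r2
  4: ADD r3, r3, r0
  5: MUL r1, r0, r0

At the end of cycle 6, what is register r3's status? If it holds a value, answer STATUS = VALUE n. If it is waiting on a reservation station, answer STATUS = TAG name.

STATUS = TAG Add3

  c1: issue SUB r3<-Add1  regs: r0:3,r1:6,r2:3,r3:Add1
  c2: issue MUL r1<-Mul1  regs: r0:3,r1:Mul1,r2:3,r3:Add1
  c3: CDB Add1=0; issue SUB r3<-Add1  regs: r0:3,r1:Mul1,r2:3,r3:Add1
  c4: issue ADD r3<-Add2  regs: r0:3,r1:Mul1,r2:3,r3:Add2
  c5: issue ADD r3<-Add3  regs: r0:3,r1:Mul1,r2:3,r3:Add3
  c6: issue MUL r1<-Mul2  regs: r0:3,r1:Mul2,r2:3,r3:Add3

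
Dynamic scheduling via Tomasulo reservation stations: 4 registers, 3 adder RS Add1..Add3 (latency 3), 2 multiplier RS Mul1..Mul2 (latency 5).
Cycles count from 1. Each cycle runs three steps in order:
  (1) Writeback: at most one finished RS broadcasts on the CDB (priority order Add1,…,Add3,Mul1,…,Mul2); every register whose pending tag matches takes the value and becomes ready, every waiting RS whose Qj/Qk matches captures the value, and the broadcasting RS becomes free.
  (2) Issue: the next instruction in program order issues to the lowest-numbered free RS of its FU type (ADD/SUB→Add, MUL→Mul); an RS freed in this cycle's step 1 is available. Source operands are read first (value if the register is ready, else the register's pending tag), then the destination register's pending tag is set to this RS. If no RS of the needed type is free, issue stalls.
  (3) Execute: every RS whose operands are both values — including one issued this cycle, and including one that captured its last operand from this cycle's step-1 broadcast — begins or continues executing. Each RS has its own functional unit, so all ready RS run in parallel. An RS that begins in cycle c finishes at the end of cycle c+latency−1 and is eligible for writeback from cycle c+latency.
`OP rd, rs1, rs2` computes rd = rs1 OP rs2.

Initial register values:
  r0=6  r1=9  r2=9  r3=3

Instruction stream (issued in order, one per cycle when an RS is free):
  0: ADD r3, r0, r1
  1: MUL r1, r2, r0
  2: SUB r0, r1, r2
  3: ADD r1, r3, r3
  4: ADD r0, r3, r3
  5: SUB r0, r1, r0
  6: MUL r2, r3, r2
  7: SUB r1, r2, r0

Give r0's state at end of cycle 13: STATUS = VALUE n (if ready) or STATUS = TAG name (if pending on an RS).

cycle 1: issue ADD r3<-Add1 // r0:6,r1:9,r2:9,r3:Add1
cycle 2: issue MUL r1<-Mul1 // r0:6,r1:Mul1,r2:9,r3:Add1
cycle 3: issue SUB r0<-Add2 // r0:Add2,r1:Mul1,r2:9,r3:Add1
cycle 4: CDB Add1=15; issue ADD r1<-Add1 // r0:Add2,r1:Add1,r2:9,r3:15
cycle 5: issue ADD r0<-Add3 // r0:Add3,r1:Add1,r2:9,r3:15
cycle 6: stall // r0:Add3,r1:Add1,r2:9,r3:15
cycle 7: CDB Add1=30; issue SUB r0<-Add1 // r0:Add1,r1:30,r2:9,r3:15
cycle 8: CDB Add3=30; issue MUL r2<-Mul2 // r0:Add1,r1:30,r2:Mul2,r3:15
cycle 9: CDB Mul1=54; issue SUB r1<-Add3 // r0:Add1,r1:Add3,r2:Mul2,r3:15
cycle 10: - // r0:Add1,r1:Add3,r2:Mul2,r3:15
cycle 11: CDB Add1=0 // r0:0,r1:Add3,r2:Mul2,r3:15
cycle 12: CDB Add2=45 // r0:0,r1:Add3,r2:Mul2,r3:15
cycle 13: CDB Mul2=135 // r0:0,r1:Add3,r2:135,r3:15

STATUS = VALUE 0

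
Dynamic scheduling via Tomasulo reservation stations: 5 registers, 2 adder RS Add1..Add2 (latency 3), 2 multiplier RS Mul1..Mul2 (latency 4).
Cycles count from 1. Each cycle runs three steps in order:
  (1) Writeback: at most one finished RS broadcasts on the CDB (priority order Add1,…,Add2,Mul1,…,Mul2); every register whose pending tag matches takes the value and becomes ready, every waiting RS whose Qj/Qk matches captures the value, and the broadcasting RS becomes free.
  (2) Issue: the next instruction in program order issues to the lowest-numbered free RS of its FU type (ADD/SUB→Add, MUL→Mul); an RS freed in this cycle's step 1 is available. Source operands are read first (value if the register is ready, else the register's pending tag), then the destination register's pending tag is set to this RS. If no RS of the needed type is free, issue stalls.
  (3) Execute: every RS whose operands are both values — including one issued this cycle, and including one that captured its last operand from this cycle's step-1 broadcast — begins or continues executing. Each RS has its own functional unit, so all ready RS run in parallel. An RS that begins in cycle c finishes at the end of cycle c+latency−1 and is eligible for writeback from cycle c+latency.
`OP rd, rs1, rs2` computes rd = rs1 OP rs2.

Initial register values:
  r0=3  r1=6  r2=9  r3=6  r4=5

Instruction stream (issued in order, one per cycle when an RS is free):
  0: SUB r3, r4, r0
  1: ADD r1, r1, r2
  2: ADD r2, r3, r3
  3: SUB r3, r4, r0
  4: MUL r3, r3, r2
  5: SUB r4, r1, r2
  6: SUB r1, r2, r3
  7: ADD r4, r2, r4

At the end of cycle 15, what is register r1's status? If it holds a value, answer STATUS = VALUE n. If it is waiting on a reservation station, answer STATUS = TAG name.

cycle 1: issue SUB r3<-Add1 // r0:3,r1:6,r2:9,r3:Add1,r4:5
cycle 2: issue ADD r1<-Add2 // r0:3,r1:Add2,r2:9,r3:Add1,r4:5
cycle 3: stall // r0:3,r1:Add2,r2:9,r3:Add1,r4:5
cycle 4: CDB Add1=2; issue ADD r2<-Add1 // r0:3,r1:Add2,r2:Add1,r3:2,r4:5
cycle 5: CDB Add2=15; issue SUB r3<-Add2 // r0:3,r1:15,r2:Add1,r3:Add2,r4:5
cycle 6: issue MUL r3<-Mul1 // r0:3,r1:15,r2:Add1,r3:Mul1,r4:5
cycle 7: CDB Add1=4; issue SUB r4<-Add1 // r0:3,r1:15,r2:4,r3:Mul1,r4:Add1
cycle 8: CDB Add2=2; issue SUB r1<-Add2 // r0:3,r1:Add2,r2:4,r3:Mul1,r4:Add1
cycle 9: stall // r0:3,r1:Add2,r2:4,r3:Mul1,r4:Add1
cycle 10: CDB Add1=11; issue ADD r4<-Add1 // r0:3,r1:Add2,r2:4,r3:Mul1,r4:Add1
cycle 11: - // r0:3,r1:Add2,r2:4,r3:Mul1,r4:Add1
cycle 12: CDB Mul1=8 // r0:3,r1:Add2,r2:4,r3:8,r4:Add1
cycle 13: CDB Add1=15 // r0:3,r1:Add2,r2:4,r3:8,r4:15
cycle 14: - // r0:3,r1:Add2,r2:4,r3:8,r4:15
cycle 15: CDB Add2=-4 // r0:3,r1:-4,r2:4,r3:8,r4:15

STATUS = VALUE -4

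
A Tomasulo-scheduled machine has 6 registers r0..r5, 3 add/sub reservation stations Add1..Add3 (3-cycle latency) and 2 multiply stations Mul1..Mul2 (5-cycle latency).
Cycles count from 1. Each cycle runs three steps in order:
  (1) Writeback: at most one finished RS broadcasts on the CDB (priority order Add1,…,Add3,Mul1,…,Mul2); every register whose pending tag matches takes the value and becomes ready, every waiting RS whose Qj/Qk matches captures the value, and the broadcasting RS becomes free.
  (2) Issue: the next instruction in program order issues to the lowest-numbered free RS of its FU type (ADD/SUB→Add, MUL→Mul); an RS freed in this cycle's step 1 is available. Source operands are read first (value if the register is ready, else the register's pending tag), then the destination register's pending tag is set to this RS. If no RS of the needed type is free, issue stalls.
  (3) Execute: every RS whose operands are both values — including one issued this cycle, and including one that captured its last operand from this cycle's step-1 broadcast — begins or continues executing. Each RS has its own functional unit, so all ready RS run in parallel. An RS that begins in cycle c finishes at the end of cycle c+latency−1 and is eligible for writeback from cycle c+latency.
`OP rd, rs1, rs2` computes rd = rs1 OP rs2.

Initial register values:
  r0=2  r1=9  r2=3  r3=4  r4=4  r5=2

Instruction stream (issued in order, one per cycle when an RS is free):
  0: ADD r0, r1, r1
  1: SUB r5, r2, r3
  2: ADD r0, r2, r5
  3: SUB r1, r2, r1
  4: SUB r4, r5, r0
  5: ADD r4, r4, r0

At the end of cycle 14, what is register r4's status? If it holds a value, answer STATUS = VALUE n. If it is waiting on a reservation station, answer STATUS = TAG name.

cycle 1: issue ADD r0<-Add1 // r0:Add1,r1:9,r2:3,r3:4,r4:4,r5:2
cycle 2: issue SUB r5<-Add2 // r0:Add1,r1:9,r2:3,r3:4,r4:4,r5:Add2
cycle 3: issue ADD r0<-Add3 // r0:Add3,r1:9,r2:3,r3:4,r4:4,r5:Add2
cycle 4: CDB Add1=18; issue SUB r1<-Add1 // r0:Add3,r1:Add1,r2:3,r3:4,r4:4,r5:Add2
cycle 5: CDB Add2=-1; issue SUB r4<-Add2 // r0:Add3,r1:Add1,r2:3,r3:4,r4:Add2,r5:-1
cycle 6: stall // r0:Add3,r1:Add1,r2:3,r3:4,r4:Add2,r5:-1
cycle 7: CDB Add1=-6; issue ADD r4<-Add1 // r0:Add3,r1:-6,r2:3,r3:4,r4:Add1,r5:-1
cycle 8: CDB Add3=2 // r0:2,r1:-6,r2:3,r3:4,r4:Add1,r5:-1
cycle 9: - // r0:2,r1:-6,r2:3,r3:4,r4:Add1,r5:-1
cycle 10: - // r0:2,r1:-6,r2:3,r3:4,r4:Add1,r5:-1
cycle 11: CDB Add2=-3 // r0:2,r1:-6,r2:3,r3:4,r4:Add1,r5:-1
cycle 12: - // r0:2,r1:-6,r2:3,r3:4,r4:Add1,r5:-1
cycle 13: - // r0:2,r1:-6,r2:3,r3:4,r4:Add1,r5:-1
cycle 14: CDB Add1=-1 // r0:2,r1:-6,r2:3,r3:4,r4:-1,r5:-1

STATUS = VALUE -1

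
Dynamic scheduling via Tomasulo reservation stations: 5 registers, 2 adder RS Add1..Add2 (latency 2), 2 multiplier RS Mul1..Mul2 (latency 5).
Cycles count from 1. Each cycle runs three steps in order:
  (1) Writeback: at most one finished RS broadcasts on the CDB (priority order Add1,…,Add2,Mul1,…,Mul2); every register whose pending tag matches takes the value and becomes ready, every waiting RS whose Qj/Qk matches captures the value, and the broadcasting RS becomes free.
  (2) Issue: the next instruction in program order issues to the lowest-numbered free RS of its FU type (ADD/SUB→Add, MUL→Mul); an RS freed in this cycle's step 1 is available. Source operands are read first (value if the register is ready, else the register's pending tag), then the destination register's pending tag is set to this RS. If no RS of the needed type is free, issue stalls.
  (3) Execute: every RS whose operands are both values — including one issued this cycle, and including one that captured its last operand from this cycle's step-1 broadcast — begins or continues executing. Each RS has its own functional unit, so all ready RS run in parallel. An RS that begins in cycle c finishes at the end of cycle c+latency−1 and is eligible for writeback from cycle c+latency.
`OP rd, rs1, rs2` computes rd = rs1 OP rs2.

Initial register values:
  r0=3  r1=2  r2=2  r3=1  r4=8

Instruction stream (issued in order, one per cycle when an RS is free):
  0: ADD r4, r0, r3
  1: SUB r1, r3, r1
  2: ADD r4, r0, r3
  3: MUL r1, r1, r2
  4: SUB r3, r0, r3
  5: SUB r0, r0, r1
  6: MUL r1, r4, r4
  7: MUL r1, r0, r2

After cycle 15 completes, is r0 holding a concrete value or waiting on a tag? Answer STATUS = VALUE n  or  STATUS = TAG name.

STATUS = VALUE 5

cycle 1: issue ADD r4<-Add1 // r0:3,r1:2,r2:2,r3:1,r4:Add1
cycle 2: issue SUB r1<-Add2 // r0:3,r1:Add2,r2:2,r3:1,r4:Add1
cycle 3: CDB Add1=4; issue ADD r4<-Add1 // r0:3,r1:Add2,r2:2,r3:1,r4:Add1
cycle 4: CDB Add2=-1; issue MUL r1<-Mul1 // r0:3,r1:Mul1,r2:2,r3:1,r4:Add1
cycle 5: CDB Add1=4; issue SUB r3<-Add1 // r0:3,r1:Mul1,r2:2,r3:Add1,r4:4
cycle 6: issue SUB r0<-Add2 // r0:Add2,r1:Mul1,r2:2,r3:Add1,r4:4
cycle 7: CDB Add1=2; issue MUL r1<-Mul2 // r0:Add2,r1:Mul2,r2:2,r3:2,r4:4
cycle 8: stall // r0:Add2,r1:Mul2,r2:2,r3:2,r4:4
cycle 9: CDB Mul1=-2; issue MUL r1<-Mul1 // r0:Add2,r1:Mul1,r2:2,r3:2,r4:4
cycle 10: - // r0:Add2,r1:Mul1,r2:2,r3:2,r4:4
cycle 11: CDB Add2=5 // r0:5,r1:Mul1,r2:2,r3:2,r4:4
cycle 12: CDB Mul2=16 // r0:5,r1:Mul1,r2:2,r3:2,r4:4
cycle 13: - // r0:5,r1:Mul1,r2:2,r3:2,r4:4
cycle 14: - // r0:5,r1:Mul1,r2:2,r3:2,r4:4
cycle 15: - // r0:5,r1:Mul1,r2:2,r3:2,r4:4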